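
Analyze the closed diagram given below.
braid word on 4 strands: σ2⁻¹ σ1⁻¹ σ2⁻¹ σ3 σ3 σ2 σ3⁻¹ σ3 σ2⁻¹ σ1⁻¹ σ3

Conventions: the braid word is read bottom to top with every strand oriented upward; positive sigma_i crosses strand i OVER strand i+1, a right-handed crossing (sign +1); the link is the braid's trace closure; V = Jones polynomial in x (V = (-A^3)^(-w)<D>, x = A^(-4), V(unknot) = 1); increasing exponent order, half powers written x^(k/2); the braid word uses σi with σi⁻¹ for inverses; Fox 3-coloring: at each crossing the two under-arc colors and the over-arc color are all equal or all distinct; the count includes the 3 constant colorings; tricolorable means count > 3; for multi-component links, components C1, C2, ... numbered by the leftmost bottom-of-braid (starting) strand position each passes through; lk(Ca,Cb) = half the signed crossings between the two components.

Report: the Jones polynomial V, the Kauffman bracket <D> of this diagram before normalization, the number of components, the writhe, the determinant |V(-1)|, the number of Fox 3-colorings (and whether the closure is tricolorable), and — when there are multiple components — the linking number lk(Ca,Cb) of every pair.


V(x) = -x^-3 + x^-2 - x^-1 + 3 - x + x^2 - x^3
bracket: A^-15 - A^-11 + A^-7 - 3A^-3 + A - A^5 + A^9, w = -1
1 component, writhe -1, over 11 crossings
det 9, colorings 27 of 3^11 — tricolorable
observation: V is palindromic (span 6, det 9): x -> 1/x fixes it; necessary, not sufficient, for amphichirality


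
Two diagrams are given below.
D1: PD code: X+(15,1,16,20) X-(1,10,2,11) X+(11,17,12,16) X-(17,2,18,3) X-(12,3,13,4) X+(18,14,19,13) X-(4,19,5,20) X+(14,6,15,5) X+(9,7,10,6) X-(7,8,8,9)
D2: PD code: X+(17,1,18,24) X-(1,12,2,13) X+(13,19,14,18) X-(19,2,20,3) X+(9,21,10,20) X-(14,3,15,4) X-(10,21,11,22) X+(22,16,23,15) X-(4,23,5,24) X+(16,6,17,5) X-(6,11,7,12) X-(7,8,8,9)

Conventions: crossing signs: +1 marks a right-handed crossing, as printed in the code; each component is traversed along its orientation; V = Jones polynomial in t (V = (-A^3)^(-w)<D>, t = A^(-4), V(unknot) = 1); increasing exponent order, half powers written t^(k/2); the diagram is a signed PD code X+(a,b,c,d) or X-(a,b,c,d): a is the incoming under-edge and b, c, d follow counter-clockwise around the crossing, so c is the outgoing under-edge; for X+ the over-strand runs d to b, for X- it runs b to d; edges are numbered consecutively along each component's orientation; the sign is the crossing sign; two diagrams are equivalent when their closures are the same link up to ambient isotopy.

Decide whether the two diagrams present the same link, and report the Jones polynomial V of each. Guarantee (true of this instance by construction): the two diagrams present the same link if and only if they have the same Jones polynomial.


equivalent: yes
V(D1) = -t^-3 + t^-2 - t^-1 + 3 - t + t^2 - t^3  (w 0, c 10, <D> = -A^-12 + A^-8 - A^-4 + 3 - A^4 + A^8 - A^12)
V(D2) = -t^-3 + t^-2 - t^-1 + 3 - t + t^2 - t^3  [12 crossings, <D> = -A^-18 + A^-14 - A^-10 + 3A^-6 - A^-2 + A^2 - A^6, w = -2]
key observation: all 2 diagrams share one V(t), hence one class


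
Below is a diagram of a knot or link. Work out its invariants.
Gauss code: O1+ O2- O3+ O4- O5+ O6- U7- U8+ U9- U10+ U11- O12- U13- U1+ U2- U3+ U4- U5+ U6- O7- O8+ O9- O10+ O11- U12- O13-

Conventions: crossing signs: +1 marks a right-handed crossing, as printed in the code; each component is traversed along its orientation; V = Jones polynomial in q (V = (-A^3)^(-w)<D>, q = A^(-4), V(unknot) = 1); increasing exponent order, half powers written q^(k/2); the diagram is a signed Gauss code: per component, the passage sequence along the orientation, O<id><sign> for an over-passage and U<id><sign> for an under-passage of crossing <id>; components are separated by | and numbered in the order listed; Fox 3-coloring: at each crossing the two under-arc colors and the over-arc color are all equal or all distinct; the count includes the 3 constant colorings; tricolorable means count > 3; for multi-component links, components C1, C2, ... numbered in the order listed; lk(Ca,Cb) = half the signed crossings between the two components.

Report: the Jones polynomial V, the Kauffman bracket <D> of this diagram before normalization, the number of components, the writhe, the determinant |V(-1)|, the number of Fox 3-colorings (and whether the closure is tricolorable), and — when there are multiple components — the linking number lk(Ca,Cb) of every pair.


Jones polynomial: V(q) = -q^-4 + q^-3 + q^-1
<D> = -A^-5 - A^3 + A^7; writhe -3
components 1, writhe -3 (13 crossings)
3-colorings: 9 of 3^13, det 3 — tricolorable
note: |V(-1)| = 3: so tricolorable, since 3 divides 3


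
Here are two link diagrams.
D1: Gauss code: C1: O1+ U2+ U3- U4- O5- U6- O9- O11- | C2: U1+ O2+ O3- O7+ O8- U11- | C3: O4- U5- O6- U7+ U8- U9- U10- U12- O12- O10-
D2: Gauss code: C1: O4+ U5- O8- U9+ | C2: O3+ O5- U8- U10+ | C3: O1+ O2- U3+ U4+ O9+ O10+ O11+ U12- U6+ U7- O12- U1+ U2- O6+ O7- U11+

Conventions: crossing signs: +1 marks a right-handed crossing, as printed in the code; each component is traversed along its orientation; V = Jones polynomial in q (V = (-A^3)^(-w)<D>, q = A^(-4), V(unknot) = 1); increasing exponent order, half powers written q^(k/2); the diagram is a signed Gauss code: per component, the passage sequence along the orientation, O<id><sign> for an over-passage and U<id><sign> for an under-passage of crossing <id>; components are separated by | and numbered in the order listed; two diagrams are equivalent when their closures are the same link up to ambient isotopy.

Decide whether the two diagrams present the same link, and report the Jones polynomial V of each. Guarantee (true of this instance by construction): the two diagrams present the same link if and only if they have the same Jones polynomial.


equivalent: no
V(D1) = q^-6 + q^-3 + q^-2 + q^-1  (w -6, c 12, <D> = A^-14 + A^-10 + A^-6 + A^6)
D2 (bracket A^-10 + A^-2 + 2A^6; 12 crossings at w = +2): V = 2 + q^2 + q^4
why: comparing 2 Jones polynomials yields 2 groups


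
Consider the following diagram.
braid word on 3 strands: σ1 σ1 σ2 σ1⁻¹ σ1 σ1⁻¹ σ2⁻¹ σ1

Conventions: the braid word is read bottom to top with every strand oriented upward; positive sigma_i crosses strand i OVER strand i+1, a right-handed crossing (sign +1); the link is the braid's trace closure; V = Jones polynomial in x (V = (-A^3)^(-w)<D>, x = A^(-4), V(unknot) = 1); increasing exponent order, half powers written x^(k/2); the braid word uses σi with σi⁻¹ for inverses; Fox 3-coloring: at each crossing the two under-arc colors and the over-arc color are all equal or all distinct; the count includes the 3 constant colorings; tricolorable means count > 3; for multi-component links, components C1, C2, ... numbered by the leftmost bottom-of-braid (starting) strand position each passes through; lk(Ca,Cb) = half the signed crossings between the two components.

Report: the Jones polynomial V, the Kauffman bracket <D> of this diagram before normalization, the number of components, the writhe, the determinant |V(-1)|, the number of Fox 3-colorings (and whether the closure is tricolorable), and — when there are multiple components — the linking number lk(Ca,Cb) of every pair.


V = x + x^3 - x^4
<D> = -A^-10 + A^-6 + A^2 (w = +2)
1 component over 8 crossings, w = +2
9 Fox colorings among 3^8, |V(-1)| = 3: tricolorable
why: the span of V is 3, forcing >= 3 crossings in any diagram


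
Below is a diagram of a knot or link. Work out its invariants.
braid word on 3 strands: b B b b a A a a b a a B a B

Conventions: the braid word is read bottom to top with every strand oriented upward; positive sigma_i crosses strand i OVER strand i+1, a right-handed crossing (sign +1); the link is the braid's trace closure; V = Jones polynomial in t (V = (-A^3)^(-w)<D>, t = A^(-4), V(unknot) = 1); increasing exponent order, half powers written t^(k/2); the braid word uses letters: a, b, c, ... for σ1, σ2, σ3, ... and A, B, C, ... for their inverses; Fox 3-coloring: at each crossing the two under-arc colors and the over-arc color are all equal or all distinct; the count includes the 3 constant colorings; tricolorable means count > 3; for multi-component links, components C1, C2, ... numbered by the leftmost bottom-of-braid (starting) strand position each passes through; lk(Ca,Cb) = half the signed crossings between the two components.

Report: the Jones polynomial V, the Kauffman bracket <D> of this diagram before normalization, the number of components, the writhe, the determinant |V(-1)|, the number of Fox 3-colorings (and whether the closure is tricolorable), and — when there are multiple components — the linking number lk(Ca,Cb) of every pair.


V(t) = t^2 + t^4 - t^5 + t^6 - t^7
bracket: -A^-10 + A^-6 - A^-2 + A^2 + A^10, w = +6
1 component, writhe +6, over 14 crossings
det 5, colorings 3 of 3^14 — not tricolorable
observation: free reduction leaves σ2 σ2 σ1 σ1 σ2 σ1 σ1 σ2⁻¹ σ1 σ2⁻¹ of the original 14 letters


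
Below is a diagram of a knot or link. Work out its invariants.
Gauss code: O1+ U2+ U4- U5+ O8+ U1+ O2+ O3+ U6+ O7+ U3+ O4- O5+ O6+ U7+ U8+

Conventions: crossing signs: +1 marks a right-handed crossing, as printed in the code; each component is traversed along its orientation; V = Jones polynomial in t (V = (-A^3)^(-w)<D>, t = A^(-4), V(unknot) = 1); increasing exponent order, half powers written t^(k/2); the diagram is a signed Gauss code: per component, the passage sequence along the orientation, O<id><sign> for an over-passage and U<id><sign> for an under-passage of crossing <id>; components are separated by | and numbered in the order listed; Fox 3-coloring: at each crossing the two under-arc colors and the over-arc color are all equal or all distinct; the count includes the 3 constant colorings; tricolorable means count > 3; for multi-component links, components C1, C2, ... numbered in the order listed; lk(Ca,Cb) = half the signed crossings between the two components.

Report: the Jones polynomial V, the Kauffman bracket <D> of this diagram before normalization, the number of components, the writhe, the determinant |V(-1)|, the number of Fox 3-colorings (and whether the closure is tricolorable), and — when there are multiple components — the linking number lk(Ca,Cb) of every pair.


V(t) = t^2 + 2t^4 - 2t^5 + t^6 - 2t^7 + t^8
bracket: A^-14 - 2A^-10 + A^-6 - 2A^-2 + 2A^2 + A^10, w = +6
1 component, writhe +6, over 8 crossings
det 9, colorings 27 of 3^8 — tricolorable
observation: |V(-1)| = 9: so tricolorable, since 3 divides 9


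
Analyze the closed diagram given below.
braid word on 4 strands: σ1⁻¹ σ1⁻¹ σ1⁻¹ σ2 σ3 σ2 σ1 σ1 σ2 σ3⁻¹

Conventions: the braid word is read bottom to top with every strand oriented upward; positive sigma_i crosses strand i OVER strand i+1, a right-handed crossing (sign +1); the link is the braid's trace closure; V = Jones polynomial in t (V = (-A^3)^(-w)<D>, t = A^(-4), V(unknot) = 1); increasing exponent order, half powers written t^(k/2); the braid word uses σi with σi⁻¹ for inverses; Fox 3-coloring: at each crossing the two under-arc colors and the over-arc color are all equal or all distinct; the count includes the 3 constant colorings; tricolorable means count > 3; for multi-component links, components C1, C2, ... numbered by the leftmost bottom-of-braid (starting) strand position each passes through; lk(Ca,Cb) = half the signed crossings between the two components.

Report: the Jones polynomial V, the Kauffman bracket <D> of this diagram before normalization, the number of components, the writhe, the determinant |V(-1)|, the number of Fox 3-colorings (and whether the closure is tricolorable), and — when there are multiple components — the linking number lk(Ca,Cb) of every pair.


Jones polynomial: V(t) = t^(-3/2) - t^(-1/2) - t^(3/2) - t^(7/2)
<D> = -A^-8 - 1 - A^8 + A^12; writhe +2
components 2, writhe +2 (10 crossings)
linking number lk(C1,C2) = +2
3-colorings: 3 of 3^10, det 4 — not tricolorable
note: det 4 = |V(-1)|; not divisible by 3, so not tricolorable


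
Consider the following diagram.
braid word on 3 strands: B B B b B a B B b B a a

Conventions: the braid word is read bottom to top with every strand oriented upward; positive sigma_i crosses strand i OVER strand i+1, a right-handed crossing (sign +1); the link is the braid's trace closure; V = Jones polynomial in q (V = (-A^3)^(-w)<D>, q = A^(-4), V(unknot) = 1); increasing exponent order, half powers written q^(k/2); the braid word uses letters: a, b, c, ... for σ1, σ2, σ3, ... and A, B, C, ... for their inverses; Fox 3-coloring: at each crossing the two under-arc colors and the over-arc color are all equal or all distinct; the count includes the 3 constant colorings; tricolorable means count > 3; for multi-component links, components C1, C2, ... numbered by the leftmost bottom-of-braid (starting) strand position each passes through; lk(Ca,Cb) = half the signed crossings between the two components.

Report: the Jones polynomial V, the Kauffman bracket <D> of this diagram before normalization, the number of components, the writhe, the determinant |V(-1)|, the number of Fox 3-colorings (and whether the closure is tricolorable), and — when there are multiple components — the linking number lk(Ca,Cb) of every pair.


V = -q^-6 + 2q^-5 - 4q^-4 + 5q^-3 - 4q^-2 + 5q^-1 - 3 + 2q - q^2
<D> = -A^-14 + 2A^-10 - 3A^-6 + 5A^-2 - 4A^2 + 5A^6 - 4A^10 + 2A^14 - A^18 (w = -2)
1 component over 12 crossings, w = -2
9 Fox colorings among 3^12, |V(-1)| = 27: tricolorable
why: inverse pairs cancel, leaving σ2⁻¹ σ2⁻¹ σ2⁻¹ σ1 σ2⁻¹ σ2⁻¹ σ1 σ1


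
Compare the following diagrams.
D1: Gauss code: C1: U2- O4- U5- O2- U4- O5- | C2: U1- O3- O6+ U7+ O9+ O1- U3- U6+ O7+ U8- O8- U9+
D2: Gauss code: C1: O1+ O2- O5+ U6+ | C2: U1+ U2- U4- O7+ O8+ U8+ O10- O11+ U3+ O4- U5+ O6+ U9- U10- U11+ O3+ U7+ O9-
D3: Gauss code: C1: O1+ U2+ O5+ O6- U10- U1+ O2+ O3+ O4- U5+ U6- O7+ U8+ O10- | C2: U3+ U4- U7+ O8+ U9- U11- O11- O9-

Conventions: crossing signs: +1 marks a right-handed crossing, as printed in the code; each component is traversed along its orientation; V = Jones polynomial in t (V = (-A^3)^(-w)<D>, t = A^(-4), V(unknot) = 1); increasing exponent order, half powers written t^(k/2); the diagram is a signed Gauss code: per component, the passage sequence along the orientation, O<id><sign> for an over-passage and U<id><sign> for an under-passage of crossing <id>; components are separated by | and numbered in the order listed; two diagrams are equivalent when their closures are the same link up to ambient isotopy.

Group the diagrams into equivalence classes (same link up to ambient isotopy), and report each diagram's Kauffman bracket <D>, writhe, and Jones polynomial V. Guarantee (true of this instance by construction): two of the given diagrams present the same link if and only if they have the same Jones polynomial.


equivalence classes: {D1} | {D2} | {D3}
D1 (bracket A^-7 + A^-3 + A - A^9; 9 crossings at w = -3): V = t^(-9/2) - t^(-5/2) - t^(-3/2) - t^(-1/2)
V(D2) = -t^(-3/2) + t^(-1/2) - 2t^(1/2) + 2t^(3/2) - 2t^(5/2) + t^(7/2) - t^(9/2)  [11 crossings, <D> = A^-9 - A^-5 + 2A^-1 - 2A^3 + 2A^7 - A^11 + A^15, w = +3]
V(D3) = -t^(1/2) - t^(5/2)  [11 crossings, <D> = A^-7 + A, w = +1]
key observation: comparing 3 Jones polynomials yields 3 groups


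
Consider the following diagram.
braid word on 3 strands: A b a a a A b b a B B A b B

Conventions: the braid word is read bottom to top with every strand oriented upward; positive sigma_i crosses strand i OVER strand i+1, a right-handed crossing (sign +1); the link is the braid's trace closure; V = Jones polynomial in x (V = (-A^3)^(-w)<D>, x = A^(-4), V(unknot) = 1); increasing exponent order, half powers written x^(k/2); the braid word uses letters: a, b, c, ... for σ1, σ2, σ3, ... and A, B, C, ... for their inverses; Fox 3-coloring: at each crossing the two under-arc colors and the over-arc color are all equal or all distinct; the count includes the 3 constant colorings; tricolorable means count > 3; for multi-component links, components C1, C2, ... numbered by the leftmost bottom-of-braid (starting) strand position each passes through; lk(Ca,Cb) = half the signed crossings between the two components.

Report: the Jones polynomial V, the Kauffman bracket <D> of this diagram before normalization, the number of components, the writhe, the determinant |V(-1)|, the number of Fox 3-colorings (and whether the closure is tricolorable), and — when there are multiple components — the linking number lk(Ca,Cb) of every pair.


V = -x^-1 + 2 - x + 2x^2 - x^3 + x^4 - x^5
<D> = -A^-14 + A^-10 - A^-6 + 2A^-2 - A^2 + 2A^6 - A^10 (w = +2)
1 component over 14 crossings, w = +2
9 Fox colorings among 3^14, |V(-1)| = 9: tricolorable
why: det 9 = |V(-1)|; divisible by 3, so tricolorable


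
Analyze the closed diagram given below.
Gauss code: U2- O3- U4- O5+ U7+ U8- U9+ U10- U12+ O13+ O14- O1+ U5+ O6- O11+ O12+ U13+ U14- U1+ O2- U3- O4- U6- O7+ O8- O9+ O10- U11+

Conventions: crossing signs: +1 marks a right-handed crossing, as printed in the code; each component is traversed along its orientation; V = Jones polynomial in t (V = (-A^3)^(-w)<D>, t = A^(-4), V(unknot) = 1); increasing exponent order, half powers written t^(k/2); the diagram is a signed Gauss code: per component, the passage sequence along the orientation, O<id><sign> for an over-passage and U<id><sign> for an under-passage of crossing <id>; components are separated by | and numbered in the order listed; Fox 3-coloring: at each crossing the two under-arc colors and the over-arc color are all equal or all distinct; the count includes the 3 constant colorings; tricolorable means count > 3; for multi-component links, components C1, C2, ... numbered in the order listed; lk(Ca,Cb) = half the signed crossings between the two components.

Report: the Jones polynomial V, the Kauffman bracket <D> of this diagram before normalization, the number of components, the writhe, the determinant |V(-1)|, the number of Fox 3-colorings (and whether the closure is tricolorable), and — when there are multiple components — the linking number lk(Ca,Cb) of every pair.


V = -t^-3 + t^-2 - t^-1 + 3 - t + t^2 - t^3
<D> = -A^-12 + A^-8 - A^-4 + 3 - A^4 + A^8 - A^12 (w = 0)
1 component over 14 crossings, w = 0
27 Fox colorings among 3^14, |V(-1)| = 9: tricolorable
why: w = 0 (over 14 crossings) is diagram-only; (-A^3)^(0) removes it from V


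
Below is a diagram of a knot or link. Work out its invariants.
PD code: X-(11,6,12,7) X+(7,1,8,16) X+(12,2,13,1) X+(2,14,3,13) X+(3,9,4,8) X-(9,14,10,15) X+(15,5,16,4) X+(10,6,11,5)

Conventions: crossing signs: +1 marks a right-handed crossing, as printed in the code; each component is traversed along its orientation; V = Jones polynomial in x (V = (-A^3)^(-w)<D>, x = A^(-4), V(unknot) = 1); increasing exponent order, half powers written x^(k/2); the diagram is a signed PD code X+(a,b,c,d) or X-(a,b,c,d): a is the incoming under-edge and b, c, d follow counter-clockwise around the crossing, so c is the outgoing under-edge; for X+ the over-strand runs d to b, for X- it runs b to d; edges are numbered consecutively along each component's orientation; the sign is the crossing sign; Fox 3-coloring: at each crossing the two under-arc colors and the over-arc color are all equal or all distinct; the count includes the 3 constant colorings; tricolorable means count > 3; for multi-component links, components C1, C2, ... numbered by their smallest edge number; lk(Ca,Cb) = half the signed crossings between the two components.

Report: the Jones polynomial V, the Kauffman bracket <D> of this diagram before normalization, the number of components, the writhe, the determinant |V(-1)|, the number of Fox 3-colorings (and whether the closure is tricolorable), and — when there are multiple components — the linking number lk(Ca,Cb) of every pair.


V = x - x^2 + 2x^3 - x^4 + x^5 - x^6
<D> = -A^-12 + A^-8 - A^-4 + 2 - A^4 + A^8 (w = +4)
1 component over 8 crossings, w = +4
3 Fox colorings among 3^8, |V(-1)| = 7: not tricolorable
why: |V(-1)| = 7: so not tricolorable, since 3 does not divide 7


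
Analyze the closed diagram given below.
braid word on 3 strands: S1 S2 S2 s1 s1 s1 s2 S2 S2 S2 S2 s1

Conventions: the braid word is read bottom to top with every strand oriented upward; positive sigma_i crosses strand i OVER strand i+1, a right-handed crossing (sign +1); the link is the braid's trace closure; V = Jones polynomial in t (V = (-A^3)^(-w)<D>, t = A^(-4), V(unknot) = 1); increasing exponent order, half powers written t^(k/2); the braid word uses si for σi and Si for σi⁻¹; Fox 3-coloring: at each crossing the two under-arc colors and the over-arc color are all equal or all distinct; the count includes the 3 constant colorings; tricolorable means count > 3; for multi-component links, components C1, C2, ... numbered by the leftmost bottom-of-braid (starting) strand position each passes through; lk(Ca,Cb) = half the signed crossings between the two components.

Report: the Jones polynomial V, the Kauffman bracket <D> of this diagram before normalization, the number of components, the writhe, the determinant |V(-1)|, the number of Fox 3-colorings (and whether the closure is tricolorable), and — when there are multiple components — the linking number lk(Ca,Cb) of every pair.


V(t) = -t^-6 + t^-5 - 2t^-4 + 3t^-3 - 2t^-2 + 3t^-1 - 1 + t - t^2
bracket: -A^-14 + A^-10 - A^-6 + 3A^-2 - 2A^2 + 3A^6 - 2A^10 + A^14 - A^18, w = -2
1 component, writhe -2, over 12 crossings
det 15, colorings 9 of 3^12 — tricolorable
observation: w = -2 (over 12 crossings) is diagram-only; (-A^3)^(2) removes it from V


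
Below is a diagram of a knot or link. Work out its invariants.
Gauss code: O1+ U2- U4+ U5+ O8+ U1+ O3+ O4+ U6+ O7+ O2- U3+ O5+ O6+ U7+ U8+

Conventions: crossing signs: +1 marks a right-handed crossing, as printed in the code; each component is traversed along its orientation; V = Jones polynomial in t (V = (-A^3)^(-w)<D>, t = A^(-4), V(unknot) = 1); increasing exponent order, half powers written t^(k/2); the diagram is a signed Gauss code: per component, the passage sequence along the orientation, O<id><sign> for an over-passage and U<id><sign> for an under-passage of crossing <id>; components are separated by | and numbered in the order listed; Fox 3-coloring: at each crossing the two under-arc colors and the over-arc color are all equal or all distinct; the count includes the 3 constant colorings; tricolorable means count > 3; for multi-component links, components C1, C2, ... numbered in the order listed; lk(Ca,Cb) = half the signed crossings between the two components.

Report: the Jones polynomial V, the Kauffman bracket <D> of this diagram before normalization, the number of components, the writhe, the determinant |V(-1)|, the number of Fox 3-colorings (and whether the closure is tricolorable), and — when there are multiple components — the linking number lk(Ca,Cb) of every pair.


Jones polynomial: V(t) = t^2 + 2t^4 - 2t^5 + t^6 - 2t^7 + t^8
<D> = A^-14 - 2A^-10 + A^-6 - 2A^-2 + 2A^2 + A^10; writhe +6
components 1, writhe +6 (8 crossings)
3-colorings: 27 of 3^8, det 9 — tricolorable
note: |V(-1)| = 9: so tricolorable, since 3 divides 9


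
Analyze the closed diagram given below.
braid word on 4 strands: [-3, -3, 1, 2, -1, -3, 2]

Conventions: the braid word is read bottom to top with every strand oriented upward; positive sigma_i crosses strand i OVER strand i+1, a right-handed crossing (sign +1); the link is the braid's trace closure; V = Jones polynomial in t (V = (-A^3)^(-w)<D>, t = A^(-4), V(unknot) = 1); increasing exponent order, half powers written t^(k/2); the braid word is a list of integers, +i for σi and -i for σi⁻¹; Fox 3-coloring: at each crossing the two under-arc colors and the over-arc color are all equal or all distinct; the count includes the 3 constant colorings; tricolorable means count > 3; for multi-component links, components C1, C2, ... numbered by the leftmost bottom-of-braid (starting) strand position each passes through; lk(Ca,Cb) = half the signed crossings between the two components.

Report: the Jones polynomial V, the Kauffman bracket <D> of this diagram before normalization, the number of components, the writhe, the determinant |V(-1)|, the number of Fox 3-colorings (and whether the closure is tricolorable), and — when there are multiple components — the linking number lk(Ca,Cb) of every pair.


Jones polynomial: V(t) = -t^-4 + t^-3 + t^-1
<D> = -A - A^9 + A^13; writhe -1
components 1, writhe -1 (7 crossings)
3-colorings: 9 of 3^7, det 3 — tricolorable
note: the span of V is 3, forcing >= 3 crossings in any diagram


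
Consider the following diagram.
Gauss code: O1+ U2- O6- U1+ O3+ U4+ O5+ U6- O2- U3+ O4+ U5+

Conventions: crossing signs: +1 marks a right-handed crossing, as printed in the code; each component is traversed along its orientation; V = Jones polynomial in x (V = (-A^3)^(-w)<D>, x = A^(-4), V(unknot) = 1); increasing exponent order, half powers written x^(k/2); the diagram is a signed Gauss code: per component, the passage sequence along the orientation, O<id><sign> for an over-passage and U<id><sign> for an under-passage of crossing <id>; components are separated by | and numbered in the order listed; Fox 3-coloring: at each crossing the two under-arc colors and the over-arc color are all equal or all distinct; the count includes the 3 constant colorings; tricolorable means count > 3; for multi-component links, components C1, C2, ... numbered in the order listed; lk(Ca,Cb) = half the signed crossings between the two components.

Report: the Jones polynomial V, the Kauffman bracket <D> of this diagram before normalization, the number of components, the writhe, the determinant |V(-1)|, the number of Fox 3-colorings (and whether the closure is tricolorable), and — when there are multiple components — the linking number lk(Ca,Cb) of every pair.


Jones polynomial: V(x) = x^-1 - 1 + 2x - 2x^2 + 2x^3 - 2x^4 + x^5
<D> = A^-14 - 2A^-10 + 2A^-6 - 2A^-2 + 2A^2 - A^6 + A^10; writhe +2
components 1, writhe +2 (6 crossings)
3-colorings: 3 of 3^6, det 11 — not tricolorable
note: |V(-1)| = 11: so not tricolorable, since 3 does not divide 11


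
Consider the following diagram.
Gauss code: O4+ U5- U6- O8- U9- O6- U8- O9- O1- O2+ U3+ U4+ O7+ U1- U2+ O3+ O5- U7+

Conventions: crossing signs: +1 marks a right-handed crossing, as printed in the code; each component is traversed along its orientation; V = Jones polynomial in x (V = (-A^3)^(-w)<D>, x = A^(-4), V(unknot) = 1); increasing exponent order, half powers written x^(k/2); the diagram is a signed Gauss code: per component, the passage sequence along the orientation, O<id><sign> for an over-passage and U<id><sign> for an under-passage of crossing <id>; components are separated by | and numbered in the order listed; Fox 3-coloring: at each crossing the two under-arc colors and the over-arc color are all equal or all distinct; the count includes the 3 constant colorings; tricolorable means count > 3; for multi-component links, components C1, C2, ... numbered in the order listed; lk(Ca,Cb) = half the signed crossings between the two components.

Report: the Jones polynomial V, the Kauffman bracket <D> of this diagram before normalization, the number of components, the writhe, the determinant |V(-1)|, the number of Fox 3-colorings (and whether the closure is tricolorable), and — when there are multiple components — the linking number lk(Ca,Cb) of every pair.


V(x) = -x^-4 + x^-3 + x^-1
bracket: -A - A^9 + A^13, w = -1
1 component, writhe -1, over 9 crossings
det 3, colorings 9 of 3^9 — tricolorable
observation: w = -1 (over 9 crossings) is diagram-only; (-A^3)^(1) removes it from V


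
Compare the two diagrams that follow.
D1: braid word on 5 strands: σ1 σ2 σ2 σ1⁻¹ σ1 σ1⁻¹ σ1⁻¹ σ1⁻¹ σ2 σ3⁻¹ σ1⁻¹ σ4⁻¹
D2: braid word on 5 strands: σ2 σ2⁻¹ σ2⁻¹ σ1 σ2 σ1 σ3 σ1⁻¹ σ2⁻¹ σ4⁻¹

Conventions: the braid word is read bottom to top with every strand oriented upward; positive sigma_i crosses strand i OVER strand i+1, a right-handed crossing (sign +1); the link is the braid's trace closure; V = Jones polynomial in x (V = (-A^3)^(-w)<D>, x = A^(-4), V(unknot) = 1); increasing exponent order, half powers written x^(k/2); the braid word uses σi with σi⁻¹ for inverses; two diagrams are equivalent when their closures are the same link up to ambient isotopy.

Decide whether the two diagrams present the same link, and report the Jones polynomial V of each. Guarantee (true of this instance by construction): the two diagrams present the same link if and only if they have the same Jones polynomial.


equivalent: no
V(D1) = -x^-3 + x^-2 - x^-1 + 3 - x + x^2 - x^3  (w -2, c 12, <D> = -A^-18 + A^-14 - A^-10 + 3A^-6 - A^-2 + A^2 - A^6)
D2 (bracket 1; 10 crossings at w = 0): V = 1
why: 2 values of V(x) split the 2 diagrams


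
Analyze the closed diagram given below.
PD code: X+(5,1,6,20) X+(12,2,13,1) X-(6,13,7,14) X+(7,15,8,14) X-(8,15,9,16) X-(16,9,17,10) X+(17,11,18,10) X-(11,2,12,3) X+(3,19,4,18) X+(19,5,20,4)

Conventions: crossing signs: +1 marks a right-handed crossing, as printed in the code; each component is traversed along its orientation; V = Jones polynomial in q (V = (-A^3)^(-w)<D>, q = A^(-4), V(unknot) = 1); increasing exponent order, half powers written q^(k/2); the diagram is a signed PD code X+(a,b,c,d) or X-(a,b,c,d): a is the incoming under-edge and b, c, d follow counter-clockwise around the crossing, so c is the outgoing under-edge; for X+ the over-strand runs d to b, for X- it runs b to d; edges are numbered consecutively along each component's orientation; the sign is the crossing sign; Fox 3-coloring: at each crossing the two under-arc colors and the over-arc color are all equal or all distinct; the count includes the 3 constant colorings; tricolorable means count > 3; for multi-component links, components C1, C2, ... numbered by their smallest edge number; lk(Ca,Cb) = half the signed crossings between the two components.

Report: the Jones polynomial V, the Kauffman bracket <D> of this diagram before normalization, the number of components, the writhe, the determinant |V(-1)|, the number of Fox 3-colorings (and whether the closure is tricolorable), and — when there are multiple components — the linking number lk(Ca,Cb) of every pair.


Jones polynomial: V(q) = q + q^3 - q^4
<D> = -A^-10 + A^-6 + A^2; writhe +2
components 1, writhe +2 (10 crossings)
3-colorings: 9 of 3^10, det 3 — tricolorable
note: w = +2 shifts under R1 moves; the (-A^3)^(-2) factor cancels that in V


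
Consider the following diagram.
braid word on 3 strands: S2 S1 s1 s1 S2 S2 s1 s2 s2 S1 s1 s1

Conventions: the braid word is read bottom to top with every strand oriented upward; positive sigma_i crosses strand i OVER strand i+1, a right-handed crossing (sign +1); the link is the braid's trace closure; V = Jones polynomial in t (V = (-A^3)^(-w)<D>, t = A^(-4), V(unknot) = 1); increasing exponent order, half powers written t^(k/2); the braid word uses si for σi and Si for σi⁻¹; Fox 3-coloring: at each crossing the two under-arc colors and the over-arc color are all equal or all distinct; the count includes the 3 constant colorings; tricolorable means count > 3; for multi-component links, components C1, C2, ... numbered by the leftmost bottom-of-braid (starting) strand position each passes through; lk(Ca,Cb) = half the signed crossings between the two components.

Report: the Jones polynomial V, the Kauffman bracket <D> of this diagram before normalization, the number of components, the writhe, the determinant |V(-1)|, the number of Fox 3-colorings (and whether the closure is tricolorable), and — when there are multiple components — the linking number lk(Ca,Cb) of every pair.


V(t) = -t^-1 + 2 - t + 2t^2 - t^3 + t^4 - t^5
bracket: -A^-14 + A^-10 - A^-6 + 2A^-2 - A^2 + 2A^6 - A^10, w = +2
1 component, writhe +2, over 12 crossings
det 9, colorings 9 of 3^12 — tricolorable
observation: w = +2 shifts under R1 moves; the (-A^3)^(-2) factor cancels that in V


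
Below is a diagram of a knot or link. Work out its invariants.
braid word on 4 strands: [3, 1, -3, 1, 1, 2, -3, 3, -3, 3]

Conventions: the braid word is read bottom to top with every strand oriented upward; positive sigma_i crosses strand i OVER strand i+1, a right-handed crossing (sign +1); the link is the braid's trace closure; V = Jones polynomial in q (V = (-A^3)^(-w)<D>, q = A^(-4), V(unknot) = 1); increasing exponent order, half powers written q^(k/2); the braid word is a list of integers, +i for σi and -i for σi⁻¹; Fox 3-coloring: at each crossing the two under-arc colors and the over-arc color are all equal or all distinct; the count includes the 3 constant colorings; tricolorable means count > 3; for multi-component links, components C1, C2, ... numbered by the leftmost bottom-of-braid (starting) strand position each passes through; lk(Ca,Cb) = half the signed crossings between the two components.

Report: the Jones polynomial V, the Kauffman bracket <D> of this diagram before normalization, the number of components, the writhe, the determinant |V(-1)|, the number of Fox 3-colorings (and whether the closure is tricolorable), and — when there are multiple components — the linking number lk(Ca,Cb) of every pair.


V(q) = -q^(1/2) - q^(3/2) - q^(5/2) + q^(9/2)
bracket: A^-6 - A^2 - A^6 - A^10, w = +4
2 components, writhe +4, over 10 crossings
lk(C1,C2) = 0
det 0, colorings 27 of 3^10 — tricolorable
observation: free reduction leaves σ3 σ1 σ3⁻¹ σ1 σ1 σ2 of the original 10 letters


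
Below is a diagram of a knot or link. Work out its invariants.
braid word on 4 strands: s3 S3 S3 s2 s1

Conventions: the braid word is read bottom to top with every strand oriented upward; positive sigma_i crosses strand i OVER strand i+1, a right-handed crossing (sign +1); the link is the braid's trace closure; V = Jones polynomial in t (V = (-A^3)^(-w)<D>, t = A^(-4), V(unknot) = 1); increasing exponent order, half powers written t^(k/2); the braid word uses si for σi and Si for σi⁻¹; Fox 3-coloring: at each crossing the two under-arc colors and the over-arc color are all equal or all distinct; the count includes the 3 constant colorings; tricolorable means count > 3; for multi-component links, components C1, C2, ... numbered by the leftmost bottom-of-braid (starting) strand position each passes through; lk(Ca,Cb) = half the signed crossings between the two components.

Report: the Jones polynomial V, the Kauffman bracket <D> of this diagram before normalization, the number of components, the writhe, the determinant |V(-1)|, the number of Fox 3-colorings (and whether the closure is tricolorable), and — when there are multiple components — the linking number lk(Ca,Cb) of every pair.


V(t) = 1
bracket: -A^3, w = +1
1 component, writhe +1, over 5 crossings
det 1, colorings 3 of 3^5 — not tricolorable
observation: w = +1 shifts under R1 moves; the (-A^3)^(-1) factor cancels that in V


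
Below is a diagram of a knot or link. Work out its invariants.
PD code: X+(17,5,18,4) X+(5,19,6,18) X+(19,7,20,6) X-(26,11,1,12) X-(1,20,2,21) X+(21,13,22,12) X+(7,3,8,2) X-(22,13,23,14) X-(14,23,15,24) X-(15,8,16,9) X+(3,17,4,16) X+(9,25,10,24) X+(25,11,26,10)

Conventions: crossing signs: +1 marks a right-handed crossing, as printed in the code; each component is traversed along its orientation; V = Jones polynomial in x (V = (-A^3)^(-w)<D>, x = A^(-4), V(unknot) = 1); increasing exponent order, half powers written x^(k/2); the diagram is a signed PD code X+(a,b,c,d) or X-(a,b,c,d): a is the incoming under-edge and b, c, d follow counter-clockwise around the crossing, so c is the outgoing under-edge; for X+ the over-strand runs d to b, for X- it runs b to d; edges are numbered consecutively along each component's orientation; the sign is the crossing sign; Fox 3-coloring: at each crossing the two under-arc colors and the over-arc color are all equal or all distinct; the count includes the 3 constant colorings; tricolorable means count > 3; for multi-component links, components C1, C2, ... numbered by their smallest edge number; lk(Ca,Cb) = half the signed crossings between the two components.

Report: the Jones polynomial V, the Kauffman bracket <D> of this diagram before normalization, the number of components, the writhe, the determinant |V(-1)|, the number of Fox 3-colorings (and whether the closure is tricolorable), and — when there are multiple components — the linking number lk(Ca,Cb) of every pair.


Jones polynomial: V(x) = x^2 + x^4 - x^5 + x^6 - x^7
<D> = A^-19 - A^-15 + A^-11 - A^-7 - A; writhe +3
components 1, writhe +3 (13 crossings)
3-colorings: 3 of 3^13, det 5 — not tricolorable
note: det 5 = |V(-1)|; not divisible by 3, so not tricolorable


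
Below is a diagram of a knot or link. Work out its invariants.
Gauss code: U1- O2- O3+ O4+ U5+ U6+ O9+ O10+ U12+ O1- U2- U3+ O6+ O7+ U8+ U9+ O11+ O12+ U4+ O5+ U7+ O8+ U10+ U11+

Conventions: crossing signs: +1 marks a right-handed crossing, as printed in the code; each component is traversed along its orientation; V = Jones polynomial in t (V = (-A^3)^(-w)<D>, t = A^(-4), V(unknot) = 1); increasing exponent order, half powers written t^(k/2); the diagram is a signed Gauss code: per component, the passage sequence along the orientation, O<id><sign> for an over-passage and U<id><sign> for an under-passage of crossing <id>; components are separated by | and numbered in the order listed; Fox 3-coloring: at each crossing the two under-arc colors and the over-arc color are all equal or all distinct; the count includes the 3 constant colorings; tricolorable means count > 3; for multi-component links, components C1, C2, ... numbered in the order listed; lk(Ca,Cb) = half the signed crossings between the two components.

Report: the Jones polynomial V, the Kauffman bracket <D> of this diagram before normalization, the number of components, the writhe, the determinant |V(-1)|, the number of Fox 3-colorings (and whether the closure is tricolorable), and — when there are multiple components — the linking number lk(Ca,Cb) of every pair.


V = t^3 + t^5 - t^8
<D> = -A^-8 + A^4 + A^12 (w = +8)
1 component over 12 crossings, w = +8
9 Fox colorings among 3^12, |V(-1)| = 3: tricolorable
why: |V(-1)| = 3: so tricolorable, since 3 divides 3


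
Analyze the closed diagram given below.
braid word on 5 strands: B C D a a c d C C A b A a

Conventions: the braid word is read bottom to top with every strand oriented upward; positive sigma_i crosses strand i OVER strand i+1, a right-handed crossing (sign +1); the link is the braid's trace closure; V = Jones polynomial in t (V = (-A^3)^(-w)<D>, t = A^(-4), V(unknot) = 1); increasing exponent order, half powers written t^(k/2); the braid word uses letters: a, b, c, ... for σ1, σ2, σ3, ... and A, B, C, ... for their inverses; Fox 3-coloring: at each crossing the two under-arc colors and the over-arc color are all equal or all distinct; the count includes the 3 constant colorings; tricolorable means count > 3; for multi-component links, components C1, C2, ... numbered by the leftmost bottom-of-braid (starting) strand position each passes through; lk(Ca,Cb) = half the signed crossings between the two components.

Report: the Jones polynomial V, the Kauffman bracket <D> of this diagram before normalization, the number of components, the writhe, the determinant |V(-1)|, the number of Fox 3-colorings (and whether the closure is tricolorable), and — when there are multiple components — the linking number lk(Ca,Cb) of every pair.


V(t) = t^(-9/2) - t^(-5/2) - t^(-3/2) - t^(-1/2)
bracket: A^-1 + A^3 + A^7 - A^15, w = -1
2 components, writhe -1, over 13 crossings
lk(C1,C2) = 0
det 0, colorings 27 of 3^13 — tricolorable
observation: all 2 components of this link are unlinked algebraically


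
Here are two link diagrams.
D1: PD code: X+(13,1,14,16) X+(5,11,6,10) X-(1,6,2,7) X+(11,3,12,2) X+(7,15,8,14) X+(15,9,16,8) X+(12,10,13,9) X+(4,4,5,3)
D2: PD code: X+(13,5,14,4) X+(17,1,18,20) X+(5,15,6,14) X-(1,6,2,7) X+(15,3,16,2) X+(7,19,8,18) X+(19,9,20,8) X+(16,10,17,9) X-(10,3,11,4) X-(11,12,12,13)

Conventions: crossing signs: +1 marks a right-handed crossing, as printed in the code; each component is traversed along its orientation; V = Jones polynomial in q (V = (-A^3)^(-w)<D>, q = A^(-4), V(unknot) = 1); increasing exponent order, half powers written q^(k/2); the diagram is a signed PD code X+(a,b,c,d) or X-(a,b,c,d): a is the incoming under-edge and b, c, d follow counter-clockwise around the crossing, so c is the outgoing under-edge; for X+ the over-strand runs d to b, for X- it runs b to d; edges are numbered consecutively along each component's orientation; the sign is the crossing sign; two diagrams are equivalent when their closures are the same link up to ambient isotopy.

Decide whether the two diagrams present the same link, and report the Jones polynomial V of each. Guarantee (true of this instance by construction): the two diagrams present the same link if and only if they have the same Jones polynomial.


equivalent: yes
D1 (bracket -A^-6 + A^-2 - A^2 + 2A^6 - A^10 + A^14; 8 crossings at w = +6): V = q - q^2 + 2q^3 - q^4 + q^5 - q^6
V(D2) = q - q^2 + 2q^3 - q^4 + q^5 - q^6  [10 crossings, <D> = -A^-12 + A^-8 - A^-4 + 2 - A^4 + A^8, w = +4]
observation: Reidemeister moves carry D1 (8 crossings) to D2 (10)
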